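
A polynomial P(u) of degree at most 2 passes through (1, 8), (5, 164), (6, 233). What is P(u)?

P(u) = 6u^2 + 3u - 1

Write P(u) = au^2 + bu + c. Substituting each data point gives a linear system:
  a + b + c = 8
  25a + 5b + c = 164
  36a + 6b + c = 233
Solving the system yields a = 6, b = 3, c = -1.
So P(u) = 6u^2 + 3u - 1.
Check: P(6) = 233. ✓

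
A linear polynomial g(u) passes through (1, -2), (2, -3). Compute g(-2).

1

Using the Lagrange interpolation formula with nodes 1, 2:
  L_0(u) = (u - 2) / -1
  L_1(u) = (u - 1) / 1
Then g(u) = -2·L_0(u) - 3·L_1(u).
Expanding and collecting terms gives g(u) = -u - 1.
Evaluating at u = -2: g(-2) = 1.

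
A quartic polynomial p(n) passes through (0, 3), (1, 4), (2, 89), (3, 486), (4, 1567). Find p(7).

14794

Forward differences of the values at n = 0, 1, 2, 3, 4:
  p  : 3  4  89  486  1567
  Δ  : 1  85  397  1081
  Δ^2: 84  312  684
  Δ^3: 228  372
  Δ^4: 144
The fourth differences are constant, confirming degree 4.
Interpolating (Newton forward form) and evaluating at n = 7 gives p(7) = 14794.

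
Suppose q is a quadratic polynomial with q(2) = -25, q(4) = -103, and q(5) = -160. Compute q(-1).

2

Write q(t) = at^2 + bt + c. Substituting each data point gives a linear system:
  4a + 2b + c = -25
  16a + 4b + c = -103
  25a + 5b + c = -160
Solving the system yields a = -6, b = -3, c = 5.
So q(t) = -6t² - 3t + 5.
Then q(-1) = 2.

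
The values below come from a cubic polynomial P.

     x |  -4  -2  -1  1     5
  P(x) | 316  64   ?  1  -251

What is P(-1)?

19

The 4 known points determine the degree-3 polynomial uniquely.
Write P(x) = ax^3 + bx^2 + cx + d. Substituting each data point gives a linear system:
  -64a + 16b - 4c + d = 316
  -8a + 4b - 2c + d = 64
  a + b + c + d = 1
  125a + 25b + 5c + d = -251
Solving the system yields a = -3, b = 6, c = -6, d = 4.
So P(x) = -3x^3 + 6x^2 - 6x + 4.
Then P(-1) = 19.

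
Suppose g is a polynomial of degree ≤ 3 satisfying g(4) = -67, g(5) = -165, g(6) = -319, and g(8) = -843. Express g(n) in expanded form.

g(n) = -2n^3 + 2n^2 + 6n + 5

Write g(n) = an^3 + bn^2 + cn + d. Substituting each data point gives a linear system:
  64a + 16b + 4c + d = -67
  125a + 25b + 5c + d = -165
  216a + 36b + 6c + d = -319
  512a + 64b + 8c + d = -843
Solving the system yields a = -2, b = 2, c = 6, d = 5.
So g(n) = -2n³ + 2n² + 6n + 5.
Check: g(8) = -843. ✓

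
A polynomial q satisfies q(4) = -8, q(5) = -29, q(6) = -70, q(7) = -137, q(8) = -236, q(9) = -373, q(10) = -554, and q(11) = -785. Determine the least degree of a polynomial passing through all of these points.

Forward differences of the values at u = 4, 5, 6, 7, 8, 9, 10, 11:
  q  : -8  -29  -70  -137  -236  -373  -554  -785
  Δ  : -21  -41  -67  -99  -137  -181  -231
  Δ^2: -20  -26  -32  -38  -44  -50
  Δ^3: -6  -6  -6  -6  -6
  Δ^4: 0  0  0  0
  Δ^5: 0  0  0
  Δ^6: 0  0
  Δ^7: 0
The third differences are constant (-6) and nonzero, while all higher differences vanish, so the minimal degree is 3.

3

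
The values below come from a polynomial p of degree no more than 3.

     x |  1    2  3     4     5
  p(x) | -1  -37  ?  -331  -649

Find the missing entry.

-137

On equispaced nodes a degree-3 polynomial has vanishing fourth forward difference, so
  p(1) - 4·p(2) + 6·p(3) - 4·p(4) + p(5) = 0.
Substituting the known values and solving for p(3):
  6·p(3) = -822
  p(3) = -137.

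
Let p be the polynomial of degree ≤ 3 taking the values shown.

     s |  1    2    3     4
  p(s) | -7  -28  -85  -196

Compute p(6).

Using the Lagrange interpolation formula with nodes 1, 2, 3, 4:
  L_0(s) = (s - 2)(s - 3)(s - 4) / -6
  L_1(s) = (s - 1)(s - 3)(s - 4) / 2
  L_2(s) = (s - 1)(s - 2)(s - 4) / -2
  L_3(s) = (s - 1)(s - 2)(s - 3) / 6
Then p(s) = -7·L_0(s) - 28·L_1(s) - 85·L_2(s) - 196·L_3(s).
Expanding and collecting terms gives p(s) = -3s^3 - 4.
Evaluating at s = 6: p(6) = -652.

-652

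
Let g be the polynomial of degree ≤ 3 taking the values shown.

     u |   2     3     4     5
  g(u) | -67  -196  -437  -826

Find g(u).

Write g(u) = au^3 + bu^2 + cu + d. Substituting each data point gives a linear system:
  8a + 4b + 2c + d = -67
  27a + 9b + 3c + d = -196
  64a + 16b + 4c + d = -437
  125a + 25b + 5c + d = -826
Solving the system yields a = -6, b = -2, c = -5, d = -1.
So g(u) = -6u^3 - 2u^2 - 5u - 1.
Check: g(4) = -437. ✓

g(u) = -6u^3 - 2u^2 - 5u - 1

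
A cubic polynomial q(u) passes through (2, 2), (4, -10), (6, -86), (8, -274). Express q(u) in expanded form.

Using the Lagrange interpolation formula with nodes 2, 4, 6, 8:
  L_0(u) = (u - 4)(u - 6)(u - 8) / -48
  L_1(u) = (u - 2)(u - 6)(u - 8) / 16
  L_2(u) = (u - 2)(u - 4)(u - 8) / -16
  L_3(u) = (u - 2)(u - 4)(u - 6) / 48
Then q(u) = 2·L_0(u) - 10·L_1(u) - 86·L_2(u) - 274·L_3(u).
Expanding and collecting terms gives q(u) = -u³ + 4u² - 2u - 2.
Check: q(8) = -274. ✓

q(u) = -u^3 + 4u^2 - 2u - 2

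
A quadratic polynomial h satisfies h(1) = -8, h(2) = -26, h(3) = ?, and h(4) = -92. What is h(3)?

-54

The 3 known points determine the degree-2 polynomial uniquely.
Write h(x) = ax^2 + bx + c. Substituting each data point gives a linear system:
  a + b + c = -8
  4a + 2b + c = -26
  16a + 4b + c = -92
Solving the system yields a = -5, b = -3, c = 0.
So h(x) = -5x^2 - 3x.
Then h(3) = -54.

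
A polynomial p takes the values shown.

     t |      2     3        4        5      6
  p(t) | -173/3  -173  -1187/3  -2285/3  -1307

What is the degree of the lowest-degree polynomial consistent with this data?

Forward differences of the values at t = 2, 3, 4, 5, 6:
  p  : -173/3  -173  -1187/3  -2285/3  -1307
  Δ  : -346/3  -668/3  -366  -1636/3
  Δ^2: -322/3  -430/3  -538/3
  Δ^3: -36  -36
  Δ^4: 0
The third differences are constant (-36) and nonzero, while all higher differences vanish, so the minimal degree is 3.

3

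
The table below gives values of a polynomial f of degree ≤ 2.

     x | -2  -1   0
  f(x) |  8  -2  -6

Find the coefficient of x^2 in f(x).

Write f(x) = ax^2 + bx + c. Substituting each data point gives a linear system:
  4a - 2b + c = 8
  a - b + c = -2
  c = -6
Solving the system yields a = 3, b = -1, c = -6.
So f(x) = 3x^2 - x - 6.
The leading coefficient is 3.

3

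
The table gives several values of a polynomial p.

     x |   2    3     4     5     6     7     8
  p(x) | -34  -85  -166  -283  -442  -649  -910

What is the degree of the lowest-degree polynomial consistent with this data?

3

Forward differences of the values at x = 2, 3, 4, 5, 6, 7, 8:
  p  : -34  -85  -166  -283  -442  -649  -910
  Δ  : -51  -81  -117  -159  -207  -261
  Δ^2: -30  -36  -42  -48  -54
  Δ^3: -6  -6  -6  -6
  Δ^4: 0  0  0
  Δ^5: 0  0
  Δ^6: 0
The third differences are constant (-6) and nonzero, while all higher differences vanish, so the minimal degree is 3.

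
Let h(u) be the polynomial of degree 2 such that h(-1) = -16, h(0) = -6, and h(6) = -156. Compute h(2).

-16

Using the Lagrange interpolation formula with nodes -1, 0, 6:
  L_0(u) = u(u - 6) / 7
  L_1(u) = (u + 1)(u - 6) / -6
  L_2(u) = (u + 1)u / 42
Then h(u) = -16·L_0(u) - 6·L_1(u) - 156·L_2(u).
Expanding and collecting terms gives h(u) = -5u² + 5u - 6.
Evaluating at u = 2: h(2) = -16.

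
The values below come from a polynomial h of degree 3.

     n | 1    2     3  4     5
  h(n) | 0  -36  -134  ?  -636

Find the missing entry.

-324

The 4 known points determine the degree-3 polynomial uniquely.
Write h(n) = an^3 + bn^2 + cn + d. Substituting each data point gives a linear system:
  a + b + c + d = 0
  8a + 4b + 2c + d = -36
  27a + 9b + 3c + d = -134
  125a + 25b + 5c + d = -636
Solving the system yields a = -5, b = -1, c = 2, d = 4.
So h(n) = -5n³ - n² + 2n + 4.
Then h(4) = -324.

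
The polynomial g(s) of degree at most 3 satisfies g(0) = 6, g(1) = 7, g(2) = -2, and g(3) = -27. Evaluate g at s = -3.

3

Write g(s) = as^3 + bs^2 + cs + d. Substituting each data point gives a linear system:
  d = 6
  a + b + c + d = 7
  8a + 4b + 2c + d = -2
  27a + 9b + 3c + d = -27
Solving the system yields a = -1, b = -2, c = 4, d = 6.
So g(s) = -s^3 - 2s^2 + 4s + 6.
Then g(-3) = 3.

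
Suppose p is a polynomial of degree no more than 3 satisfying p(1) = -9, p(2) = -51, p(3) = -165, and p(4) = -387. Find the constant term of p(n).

Write p(n) = an^3 + bn^2 + cn + d. Substituting each data point gives a linear system:
  a + b + c + d = -9
  8a + 4b + 2c + d = -51
  27a + 9b + 3c + d = -165
  64a + 16b + 4c + d = -387
Solving the system yields a = -6, b = 0, c = 0, d = -3.
So p(n) = -6n^3 - 3.
The constant term is -3.

-3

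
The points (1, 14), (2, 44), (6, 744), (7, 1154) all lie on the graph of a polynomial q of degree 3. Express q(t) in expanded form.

Write q(t) = at^3 + bt^2 + ct + d. Substituting each data point gives a linear system:
  a + b + c + d = 14
  8a + 4b + 2c + d = 44
  216a + 36b + 6c + d = 744
  343a + 49b + 7c + d = 1154
Solving the system yields a = 3, b = 2, c = 3, d = 6.
So q(t) = 3t^3 + 2t^2 + 3t + 6.
Check: q(1) = 14. ✓

q(t) = 3t^3 + 2t^2 + 3t + 6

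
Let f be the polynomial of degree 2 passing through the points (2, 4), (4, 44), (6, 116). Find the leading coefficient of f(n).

4

Write f(n) = an^2 + bn + c. Substituting each data point gives a linear system:
  4a + 2b + c = 4
  16a + 4b + c = 44
  36a + 6b + c = 116
Solving the system yields a = 4, b = -4, c = -4.
So f(n) = 4n^2 - 4n - 4.
The leading coefficient is 4.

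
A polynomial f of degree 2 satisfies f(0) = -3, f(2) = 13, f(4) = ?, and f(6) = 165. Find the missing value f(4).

On equispaced nodes a degree-2 polynomial has vanishing third forward difference, so
  - f(0) + 3·f(2) - 3·f(4) + f(6) = 0.
Substituting the known values and solving for f(4):
  -3·f(4) = -207
  f(4) = 69.

69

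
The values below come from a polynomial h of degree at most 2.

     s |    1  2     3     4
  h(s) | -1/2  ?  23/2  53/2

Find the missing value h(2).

5/2

The 3 known points determine the degree-2 polynomial uniquely.
Write h(s) = as^2 + bs + c. Substituting each data point gives a linear system:
  a + b + c = -1/2
  9a + 3b + c = 23/2
  16a + 4b + c = 53/2
Solving the system yields a = 3, b = -6, c = 5/2.
So h(s) = 3s^2 - 6s + 5/2.
Then h(2) = 5/2.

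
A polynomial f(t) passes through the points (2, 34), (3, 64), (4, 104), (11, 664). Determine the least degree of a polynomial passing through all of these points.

Divided differences on the nodes 2, 3, 4, 11:
  order 0: 34  64  104  664
  order 1: 30  40  80
  order 2: 5  5
  order 3: 0
The order-2 divided differences are all 5 (nonzero) and every higher order vanishes, so the data lies on a polynomial of degree exactly 2.

2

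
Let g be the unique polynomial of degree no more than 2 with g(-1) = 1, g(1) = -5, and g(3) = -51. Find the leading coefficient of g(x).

-5

Write g(x) = ax^2 + bx + c. Substituting each data point gives a linear system:
  a - b + c = 1
  a + b + c = -5
  9a + 3b + c = -51
Solving the system yields a = -5, b = -3, c = 3.
So g(x) = -5x² - 3x + 3.
The leading coefficient is -5.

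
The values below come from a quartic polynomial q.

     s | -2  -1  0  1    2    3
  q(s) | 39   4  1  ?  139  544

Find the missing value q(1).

The 5 known points determine the degree-4 polynomial uniquely.
Write q(s) = as^4 + bs^3 + cs^2 + ds + e. Substituting each data point gives a linear system:
  16a - 8b + 4c - 2d + e = 39
  a - b + c - d + e = 4
  e = 1
  16a + 8b + 4c + 2d + e = 139
  81a + 27b + 9c + 3d + e = 544
Solving the system yields a = 4, b = 6, c = 6, d = 1, e = 1.
So q(s) = 4s⁴ + 6s³ + 6s² + s + 1.
Then q(1) = 18.

18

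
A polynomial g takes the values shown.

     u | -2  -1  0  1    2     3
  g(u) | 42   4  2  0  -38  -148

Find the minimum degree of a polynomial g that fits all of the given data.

Forward differences of the values at u = -2, -1, 0, 1, 2, 3:
  g  : 42  4  2  0  -38  -148
  Δ  : -38  -2  -2  -38  -110
  Δ^2: 36  0  -36  -72
  Δ^3: -36  -36  -36
  Δ^4: 0  0
  Δ^5: 0
The third differences are constant (-36) and nonzero, while all higher differences vanish, so the minimal degree is 3.

3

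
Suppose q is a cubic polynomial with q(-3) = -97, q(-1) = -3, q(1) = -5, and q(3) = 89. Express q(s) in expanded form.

q(s) = 4s^3 - 5s - 4

Write q(s) = as^3 + bs^2 + cs + d. Substituting each data point gives a linear system:
  -27a + 9b - 3c + d = -97
  -a + b - c + d = -3
  a + b + c + d = -5
  27a + 9b + 3c + d = 89
Solving the system yields a = 4, b = 0, c = -5, d = -4.
So q(s) = 4s^3 - 5s - 4.
Check: q(1) = -5. ✓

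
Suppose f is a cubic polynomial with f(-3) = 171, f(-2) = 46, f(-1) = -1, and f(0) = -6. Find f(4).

-326

Using the Lagrange interpolation formula with nodes -3, -2, -1, 0:
  L_0(n) = (n + 2)(n + 1)n / -6
  L_1(n) = (n + 3)(n + 1)n / 2
  L_2(n) = (n + 3)(n + 2)n / -2
  L_3(n) = (n + 3)(n + 2)(n + 1) / 6
Then f(n) = 171·L_0(n) + 46·L_1(n) - 1·L_2(n) - 6·L_3(n).
Expanding and collecting terms gives f(n) = -6n³ + 3n² + 4n - 6.
Evaluating at n = 4: f(4) = -326.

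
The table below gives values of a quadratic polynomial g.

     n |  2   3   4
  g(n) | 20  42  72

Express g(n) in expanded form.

g(n) = 4n^2 + 2n

Write g(n) = an^2 + bn + c. Substituting each data point gives a linear system:
  4a + 2b + c = 20
  9a + 3b + c = 42
  16a + 4b + c = 72
Solving the system yields a = 4, b = 2, c = 0.
So g(n) = 4n^2 + 2n.
Check: g(2) = 20. ✓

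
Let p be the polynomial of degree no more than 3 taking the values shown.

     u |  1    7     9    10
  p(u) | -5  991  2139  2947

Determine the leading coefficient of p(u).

Write p(u) = au^3 + bu^2 + cu + d. Substituting each data point gives a linear system:
  a + b + c + d = -5
  343a + 49b + 7c + d = 991
  729a + 81b + 9c + d = 2139
  1000a + 100b + 10c + d = 2947
Solving the system yields a = 3, b = 0, c = -5, d = -3.
So p(u) = 3u^3 - 5u - 3.
The leading coefficient is 3.

3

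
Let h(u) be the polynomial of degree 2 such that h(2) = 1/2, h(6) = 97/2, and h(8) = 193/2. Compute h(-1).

Using the Lagrange interpolation formula with nodes 2, 6, 8:
  L_0(u) = (u - 6)(u - 8) / 24
  L_1(u) = (u - 2)(u - 8) / -8
  L_2(u) = (u - 2)(u - 6) / 12
Then h(u) = 1/2·L_0(u) + 97/2·L_1(u) + 193/2·L_2(u).
Expanding and collecting terms gives h(u) = 2u^2 - 4u + 1/2.
Evaluating at u = -1: h(-1) = 13/2.

13/2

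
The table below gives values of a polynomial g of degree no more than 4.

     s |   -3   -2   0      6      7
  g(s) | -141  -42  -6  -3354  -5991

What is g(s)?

Write g(s) = as^4 + bs^3 + cs^2 + ds + e. Substituting each data point gives a linear system:
  81a - 27b + 9c - 3d + e = -141
  16a - 8b + 4c - 2d + e = -42
  e = -6
  1296a + 216b + 36c + 6d + e = -3354
  2401a + 343b + 49c + 7d + e = -5991
Solving the system yields a = -2, b = -3, c = -4, d = 6, e = -6.
So g(s) = -2s^4 - 3s^3 - 4s^2 + 6s - 6.
Check: g(-3) = -141. ✓

g(s) = -2s^4 - 3s^3 - 4s^2 + 6s - 6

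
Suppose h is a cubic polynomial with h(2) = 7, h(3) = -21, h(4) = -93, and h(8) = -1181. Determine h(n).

h(n) = -3n^3 + 5n^2 + 4n + 3

Write h(n) = an^3 + bn^2 + cn + d. Substituting each data point gives a linear system:
  8a + 4b + 2c + d = 7
  27a + 9b + 3c + d = -21
  64a + 16b + 4c + d = -93
  512a + 64b + 8c + d = -1181
Solving the system yields a = -3, b = 5, c = 4, d = 3.
So h(n) = -3n^3 + 5n^2 + 4n + 3.
Check: h(8) = -1181. ✓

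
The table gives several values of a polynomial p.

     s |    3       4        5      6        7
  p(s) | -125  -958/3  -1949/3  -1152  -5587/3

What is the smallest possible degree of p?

Forward differences of the values at s = 3, 4, 5, 6, 7:
  p  : -125  -958/3  -1949/3  -1152  -5587/3
  Δ  : -583/3  -991/3  -1507/3  -2131/3
  Δ^2: -136  -172  -208
  Δ^3: -36  -36
  Δ^4: 0
The third differences are constant (-36) and nonzero, while all higher differences vanish, so the minimal degree is 3.

3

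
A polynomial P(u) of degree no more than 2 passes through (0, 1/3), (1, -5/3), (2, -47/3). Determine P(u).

Write P(u) = au^2 + bu + c. Substituting each data point gives a linear system:
  c = 1/3
  a + b + c = -5/3
  4a + 2b + c = -47/3
Solving the system yields a = -6, b = 4, c = 1/3.
So P(u) = -6u² + 4u + 1/3.
Check: P(2) = -47/3. ✓

P(u) = -6u^2 + 4u + 1/3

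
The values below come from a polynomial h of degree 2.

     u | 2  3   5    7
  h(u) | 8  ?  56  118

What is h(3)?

18

The 3 known points determine the degree-2 polynomial uniquely.
Write h(u) = au^2 + bu + c. Substituting each data point gives a linear system:
  4a + 2b + c = 8
  25a + 5b + c = 56
  49a + 7b + c = 118
Solving the system yields a = 3, b = -5, c = 6.
So h(u) = 3u^2 - 5u + 6.
Then h(3) = 18.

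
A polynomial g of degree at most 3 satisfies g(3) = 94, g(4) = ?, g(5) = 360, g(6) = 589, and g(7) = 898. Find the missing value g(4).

199

The 4 known points determine the degree-3 polynomial uniquely.
Write g(x) = ax^3 + bx^2 + cx + d. Substituting each data point gives a linear system:
  27a + 9b + 3c + d = 94
  125a + 25b + 5c + d = 360
  216a + 36b + 6c + d = 589
  343a + 49b + 7c + d = 898
Solving the system yields a = 2, b = 4, c = 3, d = -5.
So g(x) = 2x³ + 4x² + 3x - 5.
Then g(4) = 199.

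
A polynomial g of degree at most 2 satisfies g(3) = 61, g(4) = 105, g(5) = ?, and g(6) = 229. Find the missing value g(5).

161

The 3 known points determine the degree-2 polynomial uniquely.
Write g(n) = an^2 + bn + c. Substituting each data point gives a linear system:
  9a + 3b + c = 61
  16a + 4b + c = 105
  36a + 6b + c = 229
Solving the system yields a = 6, b = 2, c = 1.
So g(n) = 6n² + 2n + 1.
Then g(5) = 161.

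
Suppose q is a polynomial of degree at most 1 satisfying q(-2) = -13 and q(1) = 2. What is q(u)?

Write q(u) = au + b. Substituting each data point gives a linear system:
  -2a + b = -13
  a + b = 2
Solving the system yields a = 5, b = -3.
So q(u) = 5u - 3.
Check: q(-2) = -13. ✓

q(u) = 5u - 3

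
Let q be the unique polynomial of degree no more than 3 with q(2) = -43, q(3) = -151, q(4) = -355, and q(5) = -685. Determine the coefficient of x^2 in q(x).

-3

Write q(x) = ax^3 + bx^2 + cx + d. Substituting each data point gives a linear system:
  8a + 4b + 2c + d = -43
  27a + 9b + 3c + d = -151
  64a + 16b + 4c + d = -355
  125a + 25b + 5c + d = -685
Solving the system yields a = -5, b = -3, c = 2, d = 5.
So q(x) = -5x³ - 3x² + 2x + 5.
The coefficient of x^2 is -3.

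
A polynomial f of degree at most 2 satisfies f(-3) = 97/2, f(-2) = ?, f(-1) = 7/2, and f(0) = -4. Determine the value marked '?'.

21

The 3 known points determine the degree-2 polynomial uniquely.
Write f(s) = as^2 + bs + c. Substituting each data point gives a linear system:
  9a - 3b + c = 97/2
  a - b + c = 7/2
  c = -4
Solving the system yields a = 5, b = -5/2, c = -4.
So f(s) = 5s^2 - (5/2)s - 4.
Then f(-2) = 21.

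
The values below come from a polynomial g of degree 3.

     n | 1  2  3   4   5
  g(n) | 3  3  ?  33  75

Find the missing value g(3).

On equispaced nodes a degree-3 polynomial has vanishing fourth forward difference, so
  g(1) - 4·g(2) + 6·g(3) - 4·g(4) + g(5) = 0.
Substituting the known values and solving for g(3):
  6·g(3) = 66
  g(3) = 11.

11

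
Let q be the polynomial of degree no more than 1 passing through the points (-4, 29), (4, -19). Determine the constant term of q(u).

5

Write q(u) = au + b. Substituting each data point gives a linear system:
  -4a + b = 29
  4a + b = -19
Solving the system yields a = -6, b = 5.
So q(u) = -6u + 5.
The constant term is 5.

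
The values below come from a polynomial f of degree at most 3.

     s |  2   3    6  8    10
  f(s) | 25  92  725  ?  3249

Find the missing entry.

The 4 known points determine the degree-3 polynomial uniquely.
Write f(s) = as^3 + bs^2 + cs + d. Substituting each data point gives a linear system:
  8a + 4b + 2c + d = 25
  27a + 9b + 3c + d = 92
  216a + 36b + 6c + d = 725
  1000a + 100b + 10c + d = 3249
Solving the system yields a = 3, b = 3, c = -5, d = -1.
So f(s) = 3s³ + 3s² - 5s - 1.
Then f(8) = 1687.

1687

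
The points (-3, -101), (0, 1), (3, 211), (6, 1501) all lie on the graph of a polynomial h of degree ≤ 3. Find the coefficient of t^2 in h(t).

Write h(t) = at^3 + bt^2 + ct + d. Substituting each data point gives a linear system:
  -27a + 9b - 3c + d = -101
  d = 1
  27a + 9b + 3c + d = 211
  216a + 36b + 6c + d = 1501
Solving the system yields a = 6, b = 6, c = -2, d = 1.
So h(t) = 6t^3 + 6t^2 - 2t + 1.
The coefficient of t^2 is 6.

6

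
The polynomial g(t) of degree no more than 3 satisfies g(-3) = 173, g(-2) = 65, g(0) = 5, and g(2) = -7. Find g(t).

Write g(t) = at^3 + bt^2 + ct + d. Substituting each data point gives a linear system:
  -27a + 9b - 3c + d = 173
  -8a + 4b - 2c + d = 65
  d = 5
  8a + 4b + 2c + d = -7
Solving the system yields a = -4, b = 6, c = -2, d = 5.
So g(t) = -4t³ + 6t² - 2t + 5.
Check: g(2) = -7. ✓

g(t) = -4t^3 + 6t^2 - 2t + 5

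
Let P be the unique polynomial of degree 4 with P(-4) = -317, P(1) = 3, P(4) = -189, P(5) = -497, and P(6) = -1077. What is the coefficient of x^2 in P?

Write P(x) = ax^4 + bx^3 + cx^2 + dx + e. Substituting each data point gives a linear system:
  256a - 64b + 16c - 4d + e = -317
  a + b + c + d + e = 3
  256a + 64b + 16c + 4d + e = -189
  625a + 125b + 25c + 5d + e = -497
  1296a + 216b + 36c + 6d + e = -1077
Solving the system yields a = -1, b = 1, c = 0, d = 0, e = 3.
So P(x) = -x^4 + x^3 + 3.
The coefficient of x^2 is 0.

0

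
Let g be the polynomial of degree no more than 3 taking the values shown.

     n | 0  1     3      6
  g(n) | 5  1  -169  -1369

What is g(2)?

Write g(n) = an^3 + bn^2 + cn + d. Substituting each data point gives a linear system:
  d = 5
  a + b + c + d = 1
  27a + 9b + 3c + d = -169
  216a + 36b + 6c + d = -1369
Solving the system yields a = -6, b = -3, c = 5, d = 5.
So g(n) = -6n³ - 3n² + 5n + 5.
Then g(2) = -45.

-45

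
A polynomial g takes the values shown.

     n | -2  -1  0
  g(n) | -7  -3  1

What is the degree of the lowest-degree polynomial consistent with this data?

1

Forward differences of the values at n = -2, -1, 0:
  g  : -7  -3  1
  Δ  : 4  4
  Δ^2: 0
The first differences are constant (4) and nonzero, while all higher differences vanish, so the minimal degree is 1.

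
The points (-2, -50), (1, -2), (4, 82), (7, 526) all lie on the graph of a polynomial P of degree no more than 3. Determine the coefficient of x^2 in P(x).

-4

Write P(x) = ax^3 + bx^2 + cx + d. Substituting each data point gives a linear system:
  -8a + 4b - 2c + d = -50
  a + b + c + d = -2
  64a + 16b + 4c + d = 82
  343a + 49b + 7c + d = 526
Solving the system yields a = 2, b = -4, c = 6, d = -6.
So P(x) = 2x³ - 4x² + 6x - 6.
The coefficient of x^2 is -4.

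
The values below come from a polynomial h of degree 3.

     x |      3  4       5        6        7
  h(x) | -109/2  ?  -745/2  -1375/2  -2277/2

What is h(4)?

On equispaced nodes a degree-3 polynomial has vanishing fourth forward difference, so
  h(3) - 4·h(4) + 6·h(5) - 4·h(6) + h(7) = 0.
Substituting the known values and solving for h(4):
  -4·h(4) = 678
  h(4) = -339/2.

-339/2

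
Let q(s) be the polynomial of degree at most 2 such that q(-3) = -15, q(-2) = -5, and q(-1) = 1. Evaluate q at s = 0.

3

Write q(s) = as^2 + bs + c. Substituting each data point gives a linear system:
  9a - 3b + c = -15
  4a - 2b + c = -5
  a - b + c = 1
Solving the system yields a = -2, b = 0, c = 3.
So q(s) = -2s^2 + 3.
Then q(0) = 3.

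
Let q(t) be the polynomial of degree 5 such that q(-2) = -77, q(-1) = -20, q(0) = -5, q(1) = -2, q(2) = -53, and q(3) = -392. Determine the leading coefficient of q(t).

Write q(t) = at^5 + bt^4 + ct^3 + dt^2 + et + k. Substituting each data point gives a linear system:
  -32a + 16b - 8c + 4d - 2e + k = -77
  -a + b - c + d - e + k = -20
  k = -5
  a + b + c + d + e + k = -2
  32a + 16b + 8c + 4d + 2e + k = -53
  243a + 81b + 27c + 9d + 3e + k = -392
Solving the system yields a = -1, b = -3, c = 4, d = -3, e = 6, k = -5.
So q(t) = -t⁵ - 3t⁴ + 4t³ - 3t² + 6t - 5.
The leading coefficient is -1.

-1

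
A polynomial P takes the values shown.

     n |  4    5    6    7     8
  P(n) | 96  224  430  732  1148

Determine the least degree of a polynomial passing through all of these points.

Forward differences of the values at n = 4, 5, 6, 7, 8:
  P  : 96  224  430  732  1148
  Δ  : 128  206  302  416
  Δ^2: 78  96  114
  Δ^3: 18  18
  Δ^4: 0
The third differences are constant (18) and nonzero, while all higher differences vanish, so the minimal degree is 3.

3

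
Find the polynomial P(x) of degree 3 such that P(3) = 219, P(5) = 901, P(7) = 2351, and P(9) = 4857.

P(x) = 6x^3 + 6x^2 - x + 6

Using the Lagrange interpolation formula with nodes 3, 5, 7, 9:
  L_0(x) = (x - 5)(x - 7)(x - 9) / -48
  L_1(x) = (x - 3)(x - 7)(x - 9) / 16
  L_2(x) = (x - 3)(x - 5)(x - 9) / -16
  L_3(x) = (x - 3)(x - 5)(x - 7) / 48
Then P(x) = 219·L_0(x) + 901·L_1(x) + 2351·L_2(x) + 4857·L_3(x).
Expanding and collecting terms gives P(x) = 6x^3 + 6x^2 - x + 6.
Check: P(3) = 219. ✓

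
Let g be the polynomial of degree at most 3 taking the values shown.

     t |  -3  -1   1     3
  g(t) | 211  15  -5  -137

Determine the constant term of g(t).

Write g(t) = at^3 + bt^2 + ct + d. Substituting each data point gives a linear system:
  -27a + 9b - 3c + d = 211
  -a + b - c + d = 15
  a + b + c + d = -5
  27a + 9b + 3c + d = -137
Solving the system yields a = -6, b = 4, c = -4, d = 1.
So g(t) = -6t^3 + 4t^2 - 4t + 1.
The constant term is 1.

1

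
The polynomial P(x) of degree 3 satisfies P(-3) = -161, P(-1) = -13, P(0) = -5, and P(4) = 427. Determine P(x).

Write P(x) = ax^3 + bx^2 + cx + d. Substituting each data point gives a linear system:
  -27a + 9b - 3c + d = -161
  -a + b - c + d = -13
  d = -5
  64a + 16b + 4c + d = 427
Solving the system yields a = 6, b = 2, c = 4, d = -5.
So P(x) = 6x³ + 2x² + 4x - 5.
Check: P(-1) = -13. ✓

P(x) = 6x^3 + 2x^2 + 4x - 5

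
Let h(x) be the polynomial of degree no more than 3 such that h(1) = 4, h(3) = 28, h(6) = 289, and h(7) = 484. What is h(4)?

73

Write h(x) = ax^3 + bx^2 + cx + d. Substituting each data point gives a linear system:
  a + b + c + d = 4
  27a + 9b + 3c + d = 28
  216a + 36b + 6c + d = 289
  343a + 49b + 7c + d = 484
Solving the system yields a = 2, b = -5, c = 6, d = 1.
So h(x) = 2x^3 - 5x^2 + 6x + 1.
Then h(4) = 73.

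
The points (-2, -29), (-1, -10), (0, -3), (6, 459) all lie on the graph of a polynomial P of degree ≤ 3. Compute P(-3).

-72

Using the Lagrange interpolation formula with nodes -2, -1, 0, 6:
  L_0(s) = (s + 1)s(s - 6) / -16
  L_1(s) = (s + 2)s(s - 6) / 7
  L_2(s) = (s + 2)(s + 1)(s - 6) / -12
  L_3(s) = (s + 2)(s + 1)s / 336
Then P(s) = -29·L_0(s) - 10·L_1(s) - 3·L_2(s) + 459·L_3(s).
Expanding and collecting terms gives P(s) = 2s^3 + 5s - 3.
Evaluating at s = -3: P(-3) = -72.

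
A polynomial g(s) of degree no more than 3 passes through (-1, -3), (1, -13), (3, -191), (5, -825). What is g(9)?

-4613

Using the Lagrange interpolation formula with nodes -1, 1, 3, 5:
  L_0(s) = (s - 1)(s - 3)(s - 5) / -48
  L_1(s) = (s + 1)(s - 3)(s - 5) / 16
  L_2(s) = (s + 1)(s - 1)(s - 5) / -16
  L_3(s) = (s + 1)(s - 1)(s - 3) / 48
Then g(s) = -3·L_0(s) - 13·L_1(s) - 191·L_2(s) - 825·L_3(s).
Expanding and collecting terms gives g(s) = -6s³ - 3s² + s - 5.
Evaluating at s = 9: g(9) = -4613.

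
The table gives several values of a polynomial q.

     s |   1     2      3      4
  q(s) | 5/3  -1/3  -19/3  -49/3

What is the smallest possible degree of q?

2

Forward differences of the values at s = 1, 2, 3, 4:
  q  : 5/3  -1/3  -19/3  -49/3
  Δ  : -2  -6  -10
  Δ^2: -4  -4
  Δ^3: 0
The second differences are constant (-4) and nonzero, while all higher differences vanish, so the minimal degree is 2.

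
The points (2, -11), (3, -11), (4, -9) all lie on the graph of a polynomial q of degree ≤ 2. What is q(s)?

q(s) = s^2 - 5s - 5

Write q(s) = as^2 + bs + c. Substituting each data point gives a linear system:
  4a + 2b + c = -11
  9a + 3b + c = -11
  16a + 4b + c = -9
Solving the system yields a = 1, b = -5, c = -5.
So q(s) = s^2 - 5s - 5.
Check: q(3) = -11. ✓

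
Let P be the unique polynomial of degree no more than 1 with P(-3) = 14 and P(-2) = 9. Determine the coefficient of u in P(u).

-5

Write P(u) = au + b. Substituting each data point gives a linear system:
  -3a + b = 14
  -2a + b = 9
Solving the system yields a = -5, b = -1.
So P(u) = -5u - 1.
The leading coefficient is -5.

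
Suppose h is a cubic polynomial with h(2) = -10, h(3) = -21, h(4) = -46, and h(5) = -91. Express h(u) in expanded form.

Write h(u) = au^3 + bu^2 + cu + d. Substituting each data point gives a linear system:
  8a + 4b + 2c + d = -10
  27a + 9b + 3c + d = -21
  64a + 16b + 4c + d = -46
  125a + 25b + 5c + d = -91
Solving the system yields a = -1, b = 2, c = -2, d = -6.
So h(u) = -u^3 + 2u^2 - 2u - 6.
Check: h(3) = -21. ✓

h(u) = -u^3 + 2u^2 - 2u - 6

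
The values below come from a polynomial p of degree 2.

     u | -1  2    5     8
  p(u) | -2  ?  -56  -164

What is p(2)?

-2

The 3 known points determine the degree-2 polynomial uniquely.
Write p(u) = au^2 + bu + c. Substituting each data point gives a linear system:
  a - b + c = -2
  25a + 5b + c = -56
  64a + 8b + c = -164
Solving the system yields a = -3, b = 3, c = 4.
So p(u) = -3u² + 3u + 4.
Then p(2) = -2.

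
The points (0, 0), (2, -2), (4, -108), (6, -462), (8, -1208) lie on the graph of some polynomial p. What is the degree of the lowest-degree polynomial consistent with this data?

3

Forward differences of the values at t = 0, 2, 4, 6, 8:
  p  : 0  -2  -108  -462  -1208
  Δ  : -2  -106  -354  -746
  Δ^2: -104  -248  -392
  Δ^3: -144  -144
  Δ^4: 0
The third differences are constant (-144) and nonzero, while all higher differences vanish, so the minimal degree is 3.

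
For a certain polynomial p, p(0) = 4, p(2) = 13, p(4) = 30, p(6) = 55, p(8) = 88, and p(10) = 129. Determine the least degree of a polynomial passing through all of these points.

Forward differences of the values at s = 0, 2, 4, 6, 8, 10:
  p  : 4  13  30  55  88  129
  Δ  : 9  17  25  33  41
  Δ^2: 8  8  8  8
  Δ^3: 0  0  0
  Δ^4: 0  0
  Δ^5: 0
The second differences are constant (8) and nonzero, while all higher differences vanish, so the minimal degree is 2.

2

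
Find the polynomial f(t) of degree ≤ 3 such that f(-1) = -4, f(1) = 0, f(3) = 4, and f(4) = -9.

f(t) = -t^3 + 3t^2 + 3t - 5

Using the Lagrange interpolation formula with nodes -1, 1, 3, 4:
  L_0(t) = (t - 1)(t - 3)(t - 4) / -40
  L_1(t) = (t + 1)(t - 3)(t - 4) / 12
  L_2(t) = (t + 1)(t - 1)(t - 4) / -8
  L_3(t) = (t + 1)(t - 1)(t - 3) / 15
Then f(t) = -4·L_0(t) + 0·L_1(t) + 4·L_2(t) - 9·L_3(t).
Expanding and collecting terms gives f(t) = -t^3 + 3t^2 + 3t - 5.
Check: f(-1) = -4. ✓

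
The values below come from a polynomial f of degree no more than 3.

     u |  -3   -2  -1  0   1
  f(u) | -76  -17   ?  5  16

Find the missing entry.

2

The 4 known points determine the degree-3 polynomial uniquely.
Write f(u) = au^3 + bu^2 + cu + d. Substituting each data point gives a linear system:
  -27a + 9b - 3c + d = -76
  -8a + 4b - 2c + d = -17
  d = 5
  a + b + c + d = 16
Solving the system yields a = 4, b = 4, c = 3, d = 5.
So f(u) = 4u³ + 4u² + 3u + 5.
Then f(-1) = 2.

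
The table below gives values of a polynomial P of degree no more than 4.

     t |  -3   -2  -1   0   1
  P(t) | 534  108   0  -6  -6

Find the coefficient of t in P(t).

Write P(t) = at^4 + bt^3 + ct^2 + dt + e. Substituting each data point gives a linear system:
  81a - 27b + 9c - 3d + e = 534
  16a - 8b + 4c - 2d + e = 108
  a - b + c - d + e = 0
  e = -6
  a + b + c + d + e = -6
Solving the system yields a = 5, b = -6, c = -2, d = 3, e = -6.
So P(t) = 5t^4 - 6t^3 - 2t^2 + 3t - 6.
The coefficient of t is 3.

3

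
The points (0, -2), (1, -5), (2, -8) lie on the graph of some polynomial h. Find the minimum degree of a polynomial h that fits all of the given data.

Forward differences of the values at s = 0, 1, 2:
  h  : -2  -5  -8
  Δ  : -3  -3
  Δ^2: 0
The first differences are constant (-3) and nonzero, while all higher differences vanish, so the minimal degree is 1.

1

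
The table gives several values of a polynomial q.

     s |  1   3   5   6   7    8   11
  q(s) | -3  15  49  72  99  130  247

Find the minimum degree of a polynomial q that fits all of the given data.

Divided differences on the nodes 1, 3, 5, 6, 7, 8, 11:
  order 0: -3  15  49  72  99  130  247
  order 1: 9  17  23  27  31  39
  order 2: 2  2  2  2  2
  order 3: 0  0  0  0
  order 4: 0  0  0
  order 5: 0  0
  order 6: 0
The order-2 divided differences are all 2 (nonzero) and every higher order vanishes, so the data lies on a polynomial of degree exactly 2.

2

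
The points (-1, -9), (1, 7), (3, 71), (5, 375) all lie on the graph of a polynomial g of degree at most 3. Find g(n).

g(n) = 4n^3 - 6n^2 + 4n + 5

Write g(n) = an^3 + bn^2 + cn + d. Substituting each data point gives a linear system:
  -a + b - c + d = -9
  a + b + c + d = 7
  27a + 9b + 3c + d = 71
  125a + 25b + 5c + d = 375
Solving the system yields a = 4, b = -6, c = 4, d = 5.
So g(n) = 4n^3 - 6n^2 + 4n + 5.
Check: g(5) = 375. ✓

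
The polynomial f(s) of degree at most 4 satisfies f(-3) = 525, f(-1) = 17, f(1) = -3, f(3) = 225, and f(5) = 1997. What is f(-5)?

Write f(s) = as^4 + bs^3 + cs^2 + ds + e. Substituting each data point gives a linear system:
  81a - 27b + 9c - 3d + e = 525
  a - b + c - d + e = 17
  a + b + c + d + e = -3
  81a + 27b + 9c + 3d + e = 225
  625a + 125b + 25c + 5d + e = 1997
Solving the system yields a = 4, b = -5, c = 6, d = -5, e = -3.
So f(s) = 4s⁴ - 5s³ + 6s² - 5s - 3.
Then f(-5) = 3297.

3297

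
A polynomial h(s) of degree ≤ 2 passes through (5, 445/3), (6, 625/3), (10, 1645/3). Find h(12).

2335/3

Write h(s) = as^2 + bs + c. Substituting each data point gives a linear system:
  25a + 5b + c = 445/3
  36a + 6b + c = 625/3
  100a + 10b + c = 1645/3
Solving the system yields a = 5, b = 5, c = -5/3.
So h(s) = 5s² + 5s - 5/3.
Then h(12) = 2335/3.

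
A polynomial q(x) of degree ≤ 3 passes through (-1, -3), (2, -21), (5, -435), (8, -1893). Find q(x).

Using the Lagrange interpolation formula with nodes -1, 2, 5, 8:
  L_0(x) = (x - 2)(x - 5)(x - 8) / -162
  L_1(x) = (x + 1)(x - 5)(x - 8) / 54
  L_2(x) = (x + 1)(x - 2)(x - 8) / -54
  L_3(x) = (x + 1)(x - 2)(x - 5) / 162
Then q(x) = -3·L_0(x) - 21·L_1(x) - 435·L_2(x) - 1893·L_3(x).
Expanding and collecting terms gives q(x) = -4x^3 + 2x^2 + 4x - 5.
Check: q(2) = -21. ✓

q(x) = -4x^3 + 2x^2 + 4x - 5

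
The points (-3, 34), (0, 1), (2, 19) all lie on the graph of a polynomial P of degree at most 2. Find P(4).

69

Write P(s) = as^2 + bs + c. Substituting each data point gives a linear system:
  9a - 3b + c = 34
  c = 1
  4a + 2b + c = 19
Solving the system yields a = 4, b = 1, c = 1.
So P(s) = 4s^2 + s + 1.
Then P(4) = 69.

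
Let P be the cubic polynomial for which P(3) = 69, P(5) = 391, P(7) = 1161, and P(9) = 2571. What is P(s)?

P(s) = 4s^3 - 4s^2 - 3s + 6

Using the Lagrange interpolation formula with nodes 3, 5, 7, 9:
  L_0(s) = (s - 5)(s - 7)(s - 9) / -48
  L_1(s) = (s - 3)(s - 7)(s - 9) / 16
  L_2(s) = (s - 3)(s - 5)(s - 9) / -16
  L_3(s) = (s - 3)(s - 5)(s - 7) / 48
Then P(s) = 69·L_0(s) + 391·L_1(s) + 1161·L_2(s) + 2571·L_3(s).
Expanding and collecting terms gives P(s) = 4s³ - 4s² - 3s + 6.
Check: P(5) = 391. ✓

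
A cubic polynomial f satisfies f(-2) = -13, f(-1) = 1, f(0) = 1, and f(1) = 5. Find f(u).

Using the Lagrange interpolation formula with nodes -2, -1, 0, 1:
  L_0(u) = (u + 1)u(u - 1) / -6
  L_1(u) = (u + 2)u(u - 1) / 2
  L_2(u) = (u + 2)(u + 1)(u - 1) / -2
  L_3(u) = (u + 2)(u + 1)u / 6
Then f(u) = -13·L_0(u) + 1·L_1(u) + 1·L_2(u) + 5·L_3(u).
Expanding and collecting terms gives f(u) = 3u³ + 2u² - u + 1.
Check: f(-1) = 1. ✓

f(u) = 3u^3 + 2u^2 - u + 1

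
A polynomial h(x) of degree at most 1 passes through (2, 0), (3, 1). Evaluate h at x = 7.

Using the Lagrange interpolation formula with nodes 2, 3:
  L_0(x) = (x - 3) / -1
  L_1(x) = (x - 2) / 1
Then h(x) = 0·L_0(x) + 1·L_1(x).
Expanding and collecting terms gives h(x) = x - 2.
Evaluating at x = 7: h(7) = 5.

5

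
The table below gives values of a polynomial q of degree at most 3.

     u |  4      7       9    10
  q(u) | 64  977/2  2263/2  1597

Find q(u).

Write q(u) = au^3 + bu^2 + cu + d. Substituting each data point gives a linear system:
  64a + 16b + 4c + d = 64
  343a + 49b + 7c + d = 977/2
  729a + 81b + 9c + d = 2263/2
  1000a + 100b + 10c + d = 1597
Solving the system yields a = 2, b = -4, c = -1/2, d = 2.
So q(u) = 2u³ - 4u² - (1/2)u + 2.
Check: q(4) = 64. ✓

q(u) = 2u^3 - 4u^2 - (1/2)u + 2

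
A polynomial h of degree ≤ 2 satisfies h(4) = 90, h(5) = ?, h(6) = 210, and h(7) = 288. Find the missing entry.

144

The 3 known points determine the degree-2 polynomial uniquely.
Write h(u) = au^2 + bu + c. Substituting each data point gives a linear system:
  16a + 4b + c = 90
  36a + 6b + c = 210
  49a + 7b + c = 288
Solving the system yields a = 6, b = 0, c = -6.
So h(u) = 6u^2 - 6.
Then h(5) = 144.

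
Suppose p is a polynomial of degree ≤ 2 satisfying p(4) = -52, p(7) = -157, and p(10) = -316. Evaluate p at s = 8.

-204

Write p(s) = as^2 + bs + c. Substituting each data point gives a linear system:
  16a + 4b + c = -52
  49a + 7b + c = -157
  100a + 10b + c = -316
Solving the system yields a = -3, b = -2, c = 4.
So p(s) = -3s² - 2s + 4.
Then p(8) = -204.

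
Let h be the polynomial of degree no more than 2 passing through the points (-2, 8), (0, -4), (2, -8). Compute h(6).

Forward differences of the values at t = -2, 0, 2:
  h  : 8  -4  -8
  Δ  : -12  -4
  Δ^2: 8
The second differences are constant, confirming degree 2.
Interpolating (Newton forward form) and evaluating at t = 6 gives h(6) = 8.

8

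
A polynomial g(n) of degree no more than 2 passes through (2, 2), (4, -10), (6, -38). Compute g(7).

-58

Write g(n) = an^2 + bn + c. Substituting each data point gives a linear system:
  4a + 2b + c = 2
  16a + 4b + c = -10
  36a + 6b + c = -38
Solving the system yields a = -2, b = 6, c = -2.
So g(n) = -2n² + 6n - 2.
Then g(7) = -58.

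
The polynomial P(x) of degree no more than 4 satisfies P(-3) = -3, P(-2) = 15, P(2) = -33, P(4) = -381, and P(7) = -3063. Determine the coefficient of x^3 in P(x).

-2

Write P(x) = ax^4 + bx^3 + cx^2 + dx + e. Substituting each data point gives a linear system:
  81a - 27b + 9c - 3d + e = -3
  16a - 8b + 4c - 2d + e = 15
  16a + 8b + 4c + 2d + e = -33
  256a + 64b + 16c + 4d + e = -381
  2401a + 343b + 49c + 7d + e = -3063
Solving the system yields a = -1, b = -2, c = 1, d = -4, e = 3.
So P(x) = -x^4 - 2x^3 + x^2 - 4x + 3.
The coefficient of x^3 is -2.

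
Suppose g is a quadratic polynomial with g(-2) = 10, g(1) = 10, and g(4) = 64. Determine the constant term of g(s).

4

Write g(s) = as^2 + bs + c. Substituting each data point gives a linear system:
  4a - 2b + c = 10
  a + b + c = 10
  16a + 4b + c = 64
Solving the system yields a = 3, b = 3, c = 4.
So g(s) = 3s^2 + 3s + 4.
The constant term is 4.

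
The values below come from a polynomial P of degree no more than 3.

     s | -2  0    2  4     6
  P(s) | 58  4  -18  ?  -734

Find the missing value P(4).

The 4 known points determine the degree-3 polynomial uniquely.
Write P(s) = as^3 + bs^2 + cs + d. Substituting each data point gives a linear system:
  -8a + 4b - 2c + d = 58
  d = 4
  8a + 4b + 2c + d = -18
  216a + 36b + 6c + d = -734
Solving the system yields a = -4, b = 4, c = -3, d = 4.
So P(s) = -4s³ + 4s² - 3s + 4.
Then P(4) = -200.

-200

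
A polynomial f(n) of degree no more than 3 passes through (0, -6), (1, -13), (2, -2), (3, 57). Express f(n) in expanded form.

f(n) = 5n^3 - 6n^2 - 6n - 6

Write f(n) = an^3 + bn^2 + cn + d. Substituting each data point gives a linear system:
  d = -6
  a + b + c + d = -13
  8a + 4b + 2c + d = -2
  27a + 9b + 3c + d = 57
Solving the system yields a = 5, b = -6, c = -6, d = -6.
So f(n) = 5n^3 - 6n^2 - 6n - 6.
Check: f(3) = 57. ✓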